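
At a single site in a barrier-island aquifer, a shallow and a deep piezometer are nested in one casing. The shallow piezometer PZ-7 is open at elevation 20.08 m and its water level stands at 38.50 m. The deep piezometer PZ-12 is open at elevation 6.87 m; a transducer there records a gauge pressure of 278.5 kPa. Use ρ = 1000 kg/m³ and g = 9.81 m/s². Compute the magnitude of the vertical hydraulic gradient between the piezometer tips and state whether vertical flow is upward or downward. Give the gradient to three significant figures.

Total head at PZ-7: h = 38.50 m (water level in the standpipe).
Pressure head at PZ-12: ψ = P/(ρg) = 278.5×1000 / (1000 × 9.81) = 28.39 m.
Total head at PZ-12: h = z + ψ = 6.87 + 28.39 = 35.26 m.
Δh = h(PZ-7) − h(PZ-12) = 38.50 − 35.26 = 3.24 m.
Vertical separation Δz = 20.08 − 6.87 = 13.21 m.
|i_v| = |Δh| / Δz = 3.24 / 13.21 = 0.245.
Head is higher in the shallow piezometer, so vertical flow is downward (recharge condition).

|i_v| ≈ 0.245; vertical flow is downward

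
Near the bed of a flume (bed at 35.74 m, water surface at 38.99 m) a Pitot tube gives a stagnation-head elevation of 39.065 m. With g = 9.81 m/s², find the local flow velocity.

Near the bed, under hydrostatic conditions, the piezometric head (z + ψ) equals the free-surface elevation, 38.99 m.
Velocity head = total − piezometric = 39.065 − 38.99 = 0.075 m.
v = √(2g·h_v) = √(2 × 9.81 × 0.075) = 1.21 m/s.

v ≈ 1.21 m/s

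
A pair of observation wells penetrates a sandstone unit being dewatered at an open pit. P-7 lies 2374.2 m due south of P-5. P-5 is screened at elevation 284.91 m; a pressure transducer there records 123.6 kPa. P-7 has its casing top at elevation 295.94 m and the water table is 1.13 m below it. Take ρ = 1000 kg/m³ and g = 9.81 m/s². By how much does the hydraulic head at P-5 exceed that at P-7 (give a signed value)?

Pressure head at P-5: ψ = P/(ρg) = 123.6×1000 / (1000 × 9.81) = 12.60 m.
Total head at P-5: h = z + ψ = 284.91 + 12.60 = 297.51 m.
Total head at P-7: h = 295.94 − 1.13 = 294.81 m.
Head difference: h(P-5) − h(P-7) = 297.51 − 294.81 = 2.70 m.

Δh ≈ 2.70 m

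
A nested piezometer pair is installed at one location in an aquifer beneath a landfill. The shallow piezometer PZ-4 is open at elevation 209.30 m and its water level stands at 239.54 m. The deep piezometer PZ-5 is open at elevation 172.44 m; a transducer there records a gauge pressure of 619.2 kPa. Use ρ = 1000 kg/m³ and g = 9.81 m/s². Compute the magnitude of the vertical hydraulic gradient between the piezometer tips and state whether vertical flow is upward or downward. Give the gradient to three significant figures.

Total head at PZ-4: h = 239.54 m (water level in the standpipe).
Pressure head at PZ-5: ψ = P/(ρg) = 619.2×1000 / (1000 × 9.81) = 63.12 m.
Total head at PZ-5: h = z + ψ = 172.44 + 63.12 = 235.56 m.
Δh = h(PZ-4) − h(PZ-5) = 239.54 − 235.56 = 3.98 m.
Vertical separation Δz = 209.30 − 172.44 = 36.86 m.
|i_v| = |Δh| / Δz = 3.98 / 36.86 = 0.108.
Head is higher in the shallow piezometer, so vertical flow is downward (recharge condition).

|i_v| ≈ 0.108; vertical flow is downward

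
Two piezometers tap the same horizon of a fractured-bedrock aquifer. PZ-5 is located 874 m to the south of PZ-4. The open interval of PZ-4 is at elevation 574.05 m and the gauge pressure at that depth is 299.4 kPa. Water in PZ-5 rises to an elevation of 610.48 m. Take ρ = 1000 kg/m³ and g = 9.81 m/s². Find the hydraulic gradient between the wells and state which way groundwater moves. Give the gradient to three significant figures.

Pressure head at PZ-4: ψ = P/(ρg) = 299.4×1000 / (1000 × 9.81) = 30.52 m.
Total head at PZ-4: h = z + ψ = 574.05 + 30.52 = 604.57 m.
Total head at PZ-5: h = 610.48 m (water level in the piezometer is the total head).
Head difference: h(PZ-4) − h(PZ-5) = 604.57 − 610.48 = -5.91 m.
Hydraulic gradient: i = |Δh| / L = 5.91 / 874 = 0.00676.
Flow is from higher to lower head: from PZ-5 toward PZ-4, i.e. toward the north.

i ≈ 0.00676; groundwater flows toward the north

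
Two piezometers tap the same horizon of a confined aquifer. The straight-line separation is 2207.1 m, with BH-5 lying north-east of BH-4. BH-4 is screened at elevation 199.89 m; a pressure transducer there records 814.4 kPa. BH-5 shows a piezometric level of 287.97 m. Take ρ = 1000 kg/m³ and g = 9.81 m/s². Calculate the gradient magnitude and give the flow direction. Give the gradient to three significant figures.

i ≈ 0.00229; groundwater flows toward the south-west

Pressure head at BH-4: ψ = P/(ρg) = 814.4×1000 / (1000 × 9.81) = 83.02 m.
Total head at BH-4: h = z + ψ = 199.89 + 83.02 = 282.91 m.
Total head at BH-5: h = 287.97 m (water level in the piezometer is the total head).
Head difference: h(BH-4) − h(BH-5) = 282.91 − 287.97 = -5.06 m.
Hydraulic gradient: i = |Δh| / L = 5.06 / 2207.1 = 0.00229.
Flow is from higher to lower head: from BH-5 toward BH-4, i.e. toward the south-west.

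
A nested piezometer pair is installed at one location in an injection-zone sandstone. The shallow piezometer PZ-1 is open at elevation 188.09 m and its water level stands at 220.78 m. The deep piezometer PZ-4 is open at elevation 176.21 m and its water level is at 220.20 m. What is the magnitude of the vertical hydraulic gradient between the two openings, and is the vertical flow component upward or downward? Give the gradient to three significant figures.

Total head at PZ-1: h = 220.78 m (water level in the standpipe).
Total head at PZ-4: h = 220.20 m.
Δh = h(PZ-1) − h(PZ-4) = 220.78 − 220.20 = 0.58 m.
Vertical separation Δz = 188.09 − 176.21 = 11.88 m.
|i_v| = |Δh| / Δz = 0.58 / 11.88 = 0.0488.
Head is higher in the shallow piezometer, so vertical flow is downward (recharge condition).

|i_v| ≈ 0.0488; vertical flow is downward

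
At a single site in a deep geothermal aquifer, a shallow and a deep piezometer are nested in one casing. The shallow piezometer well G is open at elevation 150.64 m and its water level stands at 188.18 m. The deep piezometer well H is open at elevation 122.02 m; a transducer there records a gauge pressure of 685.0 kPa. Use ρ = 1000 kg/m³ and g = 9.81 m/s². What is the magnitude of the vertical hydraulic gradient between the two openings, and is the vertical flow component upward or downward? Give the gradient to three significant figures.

|i_v| ≈ 0.128; vertical flow is upward

Total head at well G: h = 188.18 m (water level in the standpipe).
Pressure head at well H: ψ = P/(ρg) = 685.0×1000 / (1000 × 9.81) = 69.83 m.
Total head at well H: h = z + ψ = 122.02 + 69.83 = 191.85 m.
Δh = h(well G) − h(well H) = 188.18 − 191.85 = -3.67 m.
Vertical separation Δz = 150.64 − 122.02 = 28.62 m.
|i_v| = |Δh| / Δz = 3.67 / 28.62 = 0.128.
Head is higher in the deep piezometer, so vertical flow is upward (discharge condition).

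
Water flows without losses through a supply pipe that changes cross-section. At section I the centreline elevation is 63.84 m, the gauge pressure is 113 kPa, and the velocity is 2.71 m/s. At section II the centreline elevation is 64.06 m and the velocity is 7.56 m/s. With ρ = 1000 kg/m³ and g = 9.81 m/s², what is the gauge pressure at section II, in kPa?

Pressure head at I: ψ₁ = P₁/(ρg) = 113×1000 / (1000 × 9.81) = 11.52 m.
Velocity heads: v₁²/2g = 2.71²/19.62 = 0.374 m; v₂²/2g = 7.56²/19.62 = 2.913 m.
Total head H = z₁ + ψ₁ + v₁²/2g = 63.84 + 11.52 + 0.374 = 75.73 m.
ψ₂ = H − z₂ − v₂²/2g = 75.73 − 64.06 − 2.913 = 8.76 m.
P₂ = ρgψ₂ = 1000 × 9.81 × 8.76 ≈ 85.9 kPa.

P₂ ≈ 85.9 kPa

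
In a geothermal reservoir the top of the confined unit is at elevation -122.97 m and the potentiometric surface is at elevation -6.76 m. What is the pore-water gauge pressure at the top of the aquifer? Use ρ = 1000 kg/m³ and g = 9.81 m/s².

Pressure head at the aquifer top: ψ = h − z = -6.76 − (-122.97) = 116.21 m.
P = ρgψ = 1000 × 9.81 × 116.21 = 1140020 Pa ≈ 1140 kPa.

P ≈ 1140 kPa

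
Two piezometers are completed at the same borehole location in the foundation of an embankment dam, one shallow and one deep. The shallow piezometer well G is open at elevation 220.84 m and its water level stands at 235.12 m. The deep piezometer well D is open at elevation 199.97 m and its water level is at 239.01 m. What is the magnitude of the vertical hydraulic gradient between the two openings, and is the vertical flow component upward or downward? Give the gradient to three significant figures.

|i_v| ≈ 0.186; vertical flow is upward

Total head at well G: h = 235.12 m (water level in the standpipe).
Total head at well D: h = 239.01 m.
Δh = h(well G) − h(well D) = 235.12 − 239.01 = -3.89 m.
Vertical separation Δz = 220.84 − 199.97 = 20.87 m.
|i_v| = |Δh| / Δz = 3.89 / 20.87 = 0.186.
Head is higher in the deep piezometer, so vertical flow is upward (discharge condition).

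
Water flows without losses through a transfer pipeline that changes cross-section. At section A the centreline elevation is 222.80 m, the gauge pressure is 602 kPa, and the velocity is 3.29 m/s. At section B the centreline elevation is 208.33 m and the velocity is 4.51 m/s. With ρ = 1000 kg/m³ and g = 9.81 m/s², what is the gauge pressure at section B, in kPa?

Pressure head at A: ψ₁ = P₁/(ρg) = 602×1000 / (1000 × 9.81) = 61.37 m.
Velocity heads: v₁²/2g = 3.29²/19.62 = 0.552 m; v₂²/2g = 4.51²/19.62 = 1.037 m.
Total head H = z₁ + ψ₁ + v₁²/2g = 222.80 + 61.37 + 0.552 = 284.72 m.
ψ₂ = H − z₂ − v₂²/2g = 284.72 − 208.33 − 1.037 = 75.35 m.
P₂ = ρgψ₂ = 1000 × 9.81 × 75.35 ≈ 739 kPa.

P₂ ≈ 739 kPa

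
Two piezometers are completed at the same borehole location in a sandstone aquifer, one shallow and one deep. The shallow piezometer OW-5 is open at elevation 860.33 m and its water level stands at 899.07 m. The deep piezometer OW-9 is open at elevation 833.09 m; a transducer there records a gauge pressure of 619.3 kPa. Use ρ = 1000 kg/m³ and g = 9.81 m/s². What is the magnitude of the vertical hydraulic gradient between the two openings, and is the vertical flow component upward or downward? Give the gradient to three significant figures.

|i_v| ≈ 0.105; vertical flow is downward

Total head at OW-5: h = 899.07 m (water level in the standpipe).
Pressure head at OW-9: ψ = P/(ρg) = 619.3×1000 / (1000 × 9.81) = 63.13 m.
Total head at OW-9: h = z + ψ = 833.09 + 63.13 = 896.22 m.
Δh = h(OW-5) − h(OW-9) = 899.07 − 896.22 = 2.85 m.
Vertical separation Δz = 860.33 − 833.09 = 27.24 m.
|i_v| = |Δh| / Δz = 2.85 / 27.24 = 0.105.
Head is higher in the shallow piezometer, so vertical flow is downward (recharge condition).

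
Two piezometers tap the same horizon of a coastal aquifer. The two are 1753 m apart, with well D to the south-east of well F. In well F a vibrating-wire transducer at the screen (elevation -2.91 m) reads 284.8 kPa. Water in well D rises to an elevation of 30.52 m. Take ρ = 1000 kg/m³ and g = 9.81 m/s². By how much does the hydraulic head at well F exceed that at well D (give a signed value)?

Pressure head at well F: ψ = P/(ρg) = 284.8×1000 / (1000 × 9.81) = 29.03 m.
Total head at well F: h = z + ψ = -2.91 + 29.03 = 26.12 m.
Total head at well D: h = 30.52 m (water level in the piezometer is the total head).
Head difference: h(well F) − h(well D) = 26.12 − 30.52 = -4.40 m.

Δh ≈ -4.40 m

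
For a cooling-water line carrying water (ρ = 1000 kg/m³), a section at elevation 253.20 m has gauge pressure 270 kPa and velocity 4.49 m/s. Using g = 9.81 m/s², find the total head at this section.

h ≈ 281.75 m

Pressure head ψ = P/(ρg) = 270×1000 / (1000 × 9.81) = 27.52 m.
Velocity head = v²/(2g) = 4.49² / (2 × 9.81) = 1.028 m.
h = z + ψ + v²/(2g) = 253.20 + 27.52 + 1.028 = 281.75 m.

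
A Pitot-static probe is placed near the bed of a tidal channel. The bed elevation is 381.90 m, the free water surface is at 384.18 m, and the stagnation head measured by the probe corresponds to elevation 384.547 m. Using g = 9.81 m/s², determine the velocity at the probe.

Near the bed, under hydrostatic conditions, the piezometric head (z + ψ) equals the free-surface elevation, 384.18 m.
Velocity head = total − piezometric = 384.547 − 384.18 = 0.367 m.
v = √(2g·h_v) = √(2 × 9.81 × 0.367) = 2.68 m/s.

v ≈ 2.68 m/s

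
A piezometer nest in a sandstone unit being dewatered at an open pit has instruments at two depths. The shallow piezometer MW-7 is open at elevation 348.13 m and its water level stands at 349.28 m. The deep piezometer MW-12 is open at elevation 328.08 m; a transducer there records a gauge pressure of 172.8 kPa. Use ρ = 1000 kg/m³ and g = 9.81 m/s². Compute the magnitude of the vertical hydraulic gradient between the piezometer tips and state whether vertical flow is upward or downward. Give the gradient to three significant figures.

|i_v| ≈ 0.179; vertical flow is downward

Total head at MW-7: h = 349.28 m (water level in the standpipe).
Pressure head at MW-12: ψ = P/(ρg) = 172.8×1000 / (1000 × 9.81) = 17.61 m.
Total head at MW-12: h = z + ψ = 328.08 + 17.61 = 345.69 m.
Δh = h(MW-7) − h(MW-12) = 349.28 − 345.69 = 3.59 m.
Vertical separation Δz = 348.13 − 328.08 = 20.05 m.
|i_v| = |Δh| / Δz = 3.59 / 20.05 = 0.179.
Head is higher in the shallow piezometer, so vertical flow is downward (recharge condition).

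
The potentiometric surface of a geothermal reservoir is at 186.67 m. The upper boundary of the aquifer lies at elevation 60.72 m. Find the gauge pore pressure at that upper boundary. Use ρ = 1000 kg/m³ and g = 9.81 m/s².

Pressure head at the aquifer top: ψ = h − z = 186.67 − 60.72 = 125.95 m.
P = ρgψ = 1000 × 9.81 × 125.95 = 1235570 Pa ≈ 1240 kPa.

P ≈ 1240 kPa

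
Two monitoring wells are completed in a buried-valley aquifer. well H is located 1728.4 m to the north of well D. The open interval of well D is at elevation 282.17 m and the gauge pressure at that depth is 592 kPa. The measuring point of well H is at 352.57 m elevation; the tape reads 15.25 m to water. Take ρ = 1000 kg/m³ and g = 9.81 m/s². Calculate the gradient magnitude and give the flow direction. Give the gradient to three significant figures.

i ≈ 0.00301; groundwater flows toward the north

Pressure head at well D: ψ = P/(ρg) = 592×1000 / (1000 × 9.81) = 60.35 m.
Total head at well D: h = z + ψ = 282.17 + 60.35 = 342.52 m.
Total head at well H: h = 352.57 − 15.25 = 337.32 m.
Head difference: h(well D) − h(well H) = 342.52 − 337.32 = 5.20 m.
Hydraulic gradient: i = |Δh| / L = 5.20 / 1728.4 = 0.00301.
Flow is from higher to lower head: from well D toward well H, i.e. toward the north.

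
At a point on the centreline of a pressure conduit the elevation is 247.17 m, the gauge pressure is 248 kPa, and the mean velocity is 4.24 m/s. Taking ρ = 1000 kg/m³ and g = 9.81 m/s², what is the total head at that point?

h ≈ 273.37 m

Pressure head ψ = P/(ρg) = 248×1000 / (1000 × 9.81) = 25.28 m.
Velocity head = v²/(2g) = 4.24² / (2 × 9.81) = 0.916 m.
h = z + ψ + v²/(2g) = 247.17 + 25.28 + 0.916 = 273.37 m.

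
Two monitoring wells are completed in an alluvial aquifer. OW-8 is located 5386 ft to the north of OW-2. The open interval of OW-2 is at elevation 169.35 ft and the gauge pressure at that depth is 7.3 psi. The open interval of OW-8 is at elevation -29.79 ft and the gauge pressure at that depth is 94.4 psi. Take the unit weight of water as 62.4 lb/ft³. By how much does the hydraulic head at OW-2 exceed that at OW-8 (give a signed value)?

Pressure head at OW-2: ψ = 144·P/γ = 144 × 7.3 / 62.4 = 16.85 ft.
Total head at OW-2: h = z + ψ = 169.35 + 16.85 = 186.20 ft.
Pressure head at OW-8: ψ = 144·P/γ = 144 × 94.4 / 62.4 = 217.85 ft.
Total head at OW-8: h = z + ψ = -29.79 + 217.85 = 188.06 ft.
Head difference: h(OW-2) − h(OW-8) = 186.20 − 188.06 = -1.86 ft.

Δh ≈ -1.86 ft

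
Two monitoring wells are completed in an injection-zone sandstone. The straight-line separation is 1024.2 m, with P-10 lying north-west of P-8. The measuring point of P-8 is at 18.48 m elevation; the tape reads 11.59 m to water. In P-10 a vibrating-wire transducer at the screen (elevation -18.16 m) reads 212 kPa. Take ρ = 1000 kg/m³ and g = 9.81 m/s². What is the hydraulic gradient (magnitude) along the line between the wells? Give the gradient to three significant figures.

i ≈ 0.00336

Total head at P-8: h = 18.48 − 11.59 = 6.89 m.
Pressure head at P-10: ψ = P/(ρg) = 212×1000 / (1000 × 9.81) = 21.61 m.
Total head at P-10: h = z + ψ = -18.16 + 21.61 = 3.45 m.
Head difference: h(P-8) − h(P-10) = 6.89 − 3.45 = 3.44 m.
Hydraulic gradient: i = |Δh| / L = 3.44 / 1024.2 = 0.00336.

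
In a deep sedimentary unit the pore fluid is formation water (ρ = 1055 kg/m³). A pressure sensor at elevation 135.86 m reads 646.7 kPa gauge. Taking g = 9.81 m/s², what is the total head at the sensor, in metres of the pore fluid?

ψ = P/(ρg) = 646.7×1000 / (1055 × 9.81) = 62.49 m.
h = z + ψ = 135.86 + 62.49 = 198.35 m.

h ≈ 198.35 m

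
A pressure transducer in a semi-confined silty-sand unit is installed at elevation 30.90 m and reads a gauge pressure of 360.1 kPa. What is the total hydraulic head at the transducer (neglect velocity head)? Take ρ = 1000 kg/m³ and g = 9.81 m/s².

h ≈ 67.61 m

ψ = P/(ρg) = 360.1×1000 / (1000 × 9.81) = 36.71 m.
h = z + ψ = 30.90 + 36.71 = 67.61 m.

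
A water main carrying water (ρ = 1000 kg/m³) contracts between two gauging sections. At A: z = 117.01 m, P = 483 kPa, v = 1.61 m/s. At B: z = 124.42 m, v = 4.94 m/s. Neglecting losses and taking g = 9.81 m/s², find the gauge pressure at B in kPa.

Pressure head at A: ψ₁ = P₁/(ρg) = 483×1000 / (1000 × 9.81) = 49.24 m.
Velocity heads: v₁²/2g = 1.61²/19.62 = 0.132 m; v₂²/2g = 4.94²/19.62 = 1.244 m.
Total head H = z₁ + ψ₁ + v₁²/2g = 117.01 + 49.24 + 0.132 = 166.38 m.
ψ₂ = H − z₂ − v₂²/2g = 166.38 − 124.42 − 1.244 = 40.72 m.
P₂ = ρgψ₂ = 1000 × 9.81 × 40.72 ≈ 399 kPa.

P₂ ≈ 399 kPa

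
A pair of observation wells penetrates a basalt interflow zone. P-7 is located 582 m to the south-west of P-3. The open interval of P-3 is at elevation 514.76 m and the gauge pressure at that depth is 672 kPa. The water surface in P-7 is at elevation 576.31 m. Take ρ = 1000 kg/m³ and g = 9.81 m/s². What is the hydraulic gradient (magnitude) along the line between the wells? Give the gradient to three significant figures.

i ≈ 0.0119

Pressure head at P-3: ψ = P/(ρg) = 672×1000 / (1000 × 9.81) = 68.50 m.
Total head at P-3: h = z + ψ = 514.76 + 68.50 = 583.26 m.
Total head at P-7: h = 576.31 m (water level in the piezometer is the total head).
Head difference: h(P-3) − h(P-7) = 583.26 − 576.31 = 6.95 m.
Hydraulic gradient: i = |Δh| / L = 6.95 / 582 = 0.0119.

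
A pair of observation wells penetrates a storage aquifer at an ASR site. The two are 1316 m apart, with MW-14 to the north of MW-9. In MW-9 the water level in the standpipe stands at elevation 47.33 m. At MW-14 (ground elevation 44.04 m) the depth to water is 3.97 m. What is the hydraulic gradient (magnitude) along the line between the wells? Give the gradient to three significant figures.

Total head at MW-9: h = 47.33 m (water level in the piezometer is the total head).
Total head at MW-14: h = 44.04 − 3.97 = 40.07 m.
Head difference: h(MW-9) − h(MW-14) = 47.33 − 40.07 = 7.26 m.
Hydraulic gradient: i = |Δh| / L = 7.26 / 1316 = 0.00552.

i ≈ 0.00552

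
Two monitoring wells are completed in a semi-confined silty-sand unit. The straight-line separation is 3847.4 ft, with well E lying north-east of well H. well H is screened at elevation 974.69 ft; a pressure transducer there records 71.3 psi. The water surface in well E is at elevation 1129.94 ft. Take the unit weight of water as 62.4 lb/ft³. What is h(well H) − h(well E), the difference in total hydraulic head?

Δh ≈ 9.29 ft

Pressure head at well H: ψ = 144·P/γ = 144 × 71.3 / 62.4 = 164.54 ft.
Total head at well H: h = z + ψ = 974.69 + 164.54 = 1139.23 ft.
Total head at well E: h = 1129.94 ft (water level in the piezometer is the total head).
Head difference: h(well H) − h(well E) = 1139.23 − 1129.94 = 9.29 ft.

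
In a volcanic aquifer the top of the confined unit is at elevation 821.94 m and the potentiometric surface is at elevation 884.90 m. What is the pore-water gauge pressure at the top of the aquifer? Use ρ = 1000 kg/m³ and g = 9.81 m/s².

P ≈ 618 kPa

Pressure head at the aquifer top: ψ = h − z = 884.90 − 821.94 = 62.96 m.
P = ρgψ = 1000 × 9.81 × 62.96 = 617638 Pa ≈ 618 kPa.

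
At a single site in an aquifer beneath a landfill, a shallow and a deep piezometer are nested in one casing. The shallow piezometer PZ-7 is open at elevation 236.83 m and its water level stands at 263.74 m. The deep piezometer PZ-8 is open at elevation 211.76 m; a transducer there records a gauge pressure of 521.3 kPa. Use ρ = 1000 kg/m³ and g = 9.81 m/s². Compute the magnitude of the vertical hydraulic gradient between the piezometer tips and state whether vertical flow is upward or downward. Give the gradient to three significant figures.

Total head at PZ-7: h = 263.74 m (water level in the standpipe).
Pressure head at PZ-8: ψ = P/(ρg) = 521.3×1000 / (1000 × 9.81) = 53.14 m.
Total head at PZ-8: h = z + ψ = 211.76 + 53.14 = 264.90 m.
Δh = h(PZ-7) − h(PZ-8) = 263.74 − 264.90 = -1.16 m.
Vertical separation Δz = 236.83 − 211.76 = 25.07 m.
|i_v| = |Δh| / Δz = 1.16 / 25.07 = 0.0463.
Head is higher in the deep piezometer, so vertical flow is upward (discharge condition).

|i_v| ≈ 0.0463; vertical flow is upward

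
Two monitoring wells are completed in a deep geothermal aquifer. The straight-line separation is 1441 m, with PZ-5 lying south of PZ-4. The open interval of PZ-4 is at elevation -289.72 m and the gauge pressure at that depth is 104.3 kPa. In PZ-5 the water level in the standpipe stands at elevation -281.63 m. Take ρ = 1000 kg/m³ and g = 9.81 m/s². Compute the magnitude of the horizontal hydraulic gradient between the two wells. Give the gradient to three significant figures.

Pressure head at PZ-4: ψ = P/(ρg) = 104.3×1000 / (1000 × 9.81) = 10.63 m.
Total head at PZ-4: h = z + ψ = -289.72 + 10.63 = -279.09 m.
Total head at PZ-5: h = -281.63 m (water level in the piezometer is the total head).
Head difference: h(PZ-4) − h(PZ-5) = -279.09 − (-281.63) = 2.54 m.
Hydraulic gradient: i = |Δh| / L = 2.54 / 1441 = 0.00176.

i ≈ 0.00176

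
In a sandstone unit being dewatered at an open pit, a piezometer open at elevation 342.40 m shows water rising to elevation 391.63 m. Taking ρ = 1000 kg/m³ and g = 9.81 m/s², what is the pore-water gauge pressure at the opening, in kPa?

Pressure head ψ = h − z = 391.63 − 342.40 = 49.23 m.
P = ρgψ = 1000 × 9.81 × 49.23 = 482946 Pa ≈ 483 kPa.

P ≈ 483 kPa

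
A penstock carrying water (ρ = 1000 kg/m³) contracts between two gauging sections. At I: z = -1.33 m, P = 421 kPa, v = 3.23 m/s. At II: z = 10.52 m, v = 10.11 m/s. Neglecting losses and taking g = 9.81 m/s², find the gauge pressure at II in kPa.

Pressure head at I: ψ₁ = P₁/(ρg) = 421×1000 / (1000 × 9.81) = 42.92 m.
Velocity heads: v₁²/2g = 3.23²/19.62 = 0.532 m; v₂²/2g = 10.11²/19.62 = 5.210 m.
Total head H = z₁ + ψ₁ + v₁²/2g = -1.33 + 42.92 + 0.532 = 42.12 m.
ψ₂ = H − z₂ − v₂²/2g = 42.12 − 10.52 − 5.210 = 26.39 m.
P₂ = ρgψ₂ = 1000 × 9.81 × 26.39 ≈ 259 kPa.

P₂ ≈ 259 kPa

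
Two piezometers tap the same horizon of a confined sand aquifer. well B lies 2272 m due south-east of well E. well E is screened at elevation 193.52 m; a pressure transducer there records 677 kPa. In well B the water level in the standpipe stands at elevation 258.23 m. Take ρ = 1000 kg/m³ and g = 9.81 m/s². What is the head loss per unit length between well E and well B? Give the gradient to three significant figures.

Pressure head at well E: ψ = P/(ρg) = 677×1000 / (1000 × 9.81) = 69.01 m.
Total head at well E: h = z + ψ = 193.52 + 69.01 = 262.53 m.
Total head at well B: h = 258.23 m (water level in the piezometer is the total head).
Head difference: h(well E) − h(well B) = 262.53 − 258.23 = 4.30 m.
Hydraulic gradient: i = |Δh| / L = 4.30 / 2272 = 0.00189.

i ≈ 0.00189 m/m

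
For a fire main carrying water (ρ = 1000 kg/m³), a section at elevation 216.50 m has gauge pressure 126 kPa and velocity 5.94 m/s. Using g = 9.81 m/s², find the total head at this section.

Pressure head ψ = P/(ρg) = 126×1000 / (1000 × 9.81) = 12.84 m.
Velocity head = v²/(2g) = 5.94² / (2 × 9.81) = 1.798 m.
h = z + ψ + v²/(2g) = 216.50 + 12.84 + 1.798 = 231.14 m.

h ≈ 231.14 m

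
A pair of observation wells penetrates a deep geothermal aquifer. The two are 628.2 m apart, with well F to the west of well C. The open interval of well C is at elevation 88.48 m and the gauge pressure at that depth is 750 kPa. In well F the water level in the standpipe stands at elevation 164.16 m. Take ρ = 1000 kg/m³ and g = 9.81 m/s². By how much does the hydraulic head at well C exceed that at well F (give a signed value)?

Pressure head at well C: ψ = P/(ρg) = 750×1000 / (1000 × 9.81) = 76.45 m.
Total head at well C: h = z + ψ = 88.48 + 76.45 = 164.93 m.
Total head at well F: h = 164.16 m (water level in the piezometer is the total head).
Head difference: h(well C) − h(well F) = 164.93 − 164.16 = 0.77 m.

Δh ≈ 0.77 m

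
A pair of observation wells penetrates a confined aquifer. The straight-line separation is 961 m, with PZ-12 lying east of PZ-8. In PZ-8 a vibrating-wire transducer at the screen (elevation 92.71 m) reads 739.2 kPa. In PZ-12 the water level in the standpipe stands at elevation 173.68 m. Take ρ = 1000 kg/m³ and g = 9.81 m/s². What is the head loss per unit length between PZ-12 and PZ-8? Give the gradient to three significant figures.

i ≈ 0.00585 m/m

Pressure head at PZ-8: ψ = P/(ρg) = 739.2×1000 / (1000 × 9.81) = 75.35 m.
Total head at PZ-8: h = z + ψ = 92.71 + 75.35 = 168.06 m.
Total head at PZ-12: h = 173.68 m (water level in the piezometer is the total head).
Head difference: h(PZ-8) − h(PZ-12) = 168.06 − 173.68 = -5.62 m.
Hydraulic gradient: i = |Δh| / L = 5.62 / 961 = 0.00585.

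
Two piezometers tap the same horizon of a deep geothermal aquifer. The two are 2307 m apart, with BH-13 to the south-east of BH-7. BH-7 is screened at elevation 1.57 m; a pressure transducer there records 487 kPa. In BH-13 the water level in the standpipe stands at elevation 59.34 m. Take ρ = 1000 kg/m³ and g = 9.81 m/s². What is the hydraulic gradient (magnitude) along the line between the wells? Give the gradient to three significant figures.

Pressure head at BH-7: ψ = P/(ρg) = 487×1000 / (1000 × 9.81) = 49.64 m.
Total head at BH-7: h = z + ψ = 1.57 + 49.64 = 51.21 m.
Total head at BH-13: h = 59.34 m (water level in the piezometer is the total head).
Head difference: h(BH-7) − h(BH-13) = 51.21 − 59.34 = -8.13 m.
Hydraulic gradient: i = |Δh| / L = 8.13 / 2307 = 0.00352.

i ≈ 0.00352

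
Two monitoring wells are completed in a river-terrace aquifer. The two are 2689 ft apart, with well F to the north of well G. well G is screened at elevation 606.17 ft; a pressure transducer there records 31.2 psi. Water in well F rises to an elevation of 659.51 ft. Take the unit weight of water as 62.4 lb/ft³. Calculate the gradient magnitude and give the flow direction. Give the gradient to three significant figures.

i ≈ 0.00694; groundwater flows toward the north

Pressure head at well G: ψ = 144·P/γ = 144 × 31.2 / 62.4 = 72.00 ft.
Total head at well G: h = z + ψ = 606.17 + 72.00 = 678.17 ft.
Total head at well F: h = 659.51 ft (water level in the piezometer is the total head).
Head difference: h(well G) − h(well F) = 678.17 − 659.51 = 18.66 ft.
Hydraulic gradient: i = |Δh| / L = 18.66 / 2689 = 0.00694.
Flow is from higher to lower head: from well G toward well F, i.e. toward the north.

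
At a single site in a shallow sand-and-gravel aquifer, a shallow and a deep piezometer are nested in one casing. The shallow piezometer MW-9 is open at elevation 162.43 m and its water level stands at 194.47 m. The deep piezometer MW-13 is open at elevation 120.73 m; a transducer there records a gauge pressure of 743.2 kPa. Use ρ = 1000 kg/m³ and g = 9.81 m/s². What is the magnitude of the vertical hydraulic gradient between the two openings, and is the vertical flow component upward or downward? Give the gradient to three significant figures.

|i_v| ≈ 0.0484; vertical flow is upward

Total head at MW-9: h = 194.47 m (water level in the standpipe).
Pressure head at MW-13: ψ = P/(ρg) = 743.2×1000 / (1000 × 9.81) = 75.76 m.
Total head at MW-13: h = z + ψ = 120.73 + 75.76 = 196.49 m.
Δh = h(MW-9) − h(MW-13) = 194.47 − 196.49 = -2.02 m.
Vertical separation Δz = 162.43 − 120.73 = 41.70 m.
|i_v| = |Δh| / Δz = 2.02 / 41.70 = 0.0484.
Head is higher in the deep piezometer, so vertical flow is upward (discharge condition).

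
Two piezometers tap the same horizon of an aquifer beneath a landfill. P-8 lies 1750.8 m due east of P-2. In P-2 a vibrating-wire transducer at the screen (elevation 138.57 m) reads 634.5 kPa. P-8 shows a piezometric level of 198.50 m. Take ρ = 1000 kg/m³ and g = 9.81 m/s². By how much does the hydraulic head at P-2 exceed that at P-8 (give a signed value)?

Pressure head at P-2: ψ = P/(ρg) = 634.5×1000 / (1000 × 9.81) = 64.68 m.
Total head at P-2: h = z + ψ = 138.57 + 64.68 = 203.25 m.
Total head at P-8: h = 198.50 m (water level in the piezometer is the total head).
Head difference: h(P-2) − h(P-8) = 203.25 − 198.50 = 4.75 m.

Δh ≈ 4.75 m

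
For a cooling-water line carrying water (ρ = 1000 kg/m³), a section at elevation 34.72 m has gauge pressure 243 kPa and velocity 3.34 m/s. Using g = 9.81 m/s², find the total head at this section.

Pressure head ψ = P/(ρg) = 243×1000 / (1000 × 9.81) = 24.77 m.
Velocity head = v²/(2g) = 3.34² / (2 × 9.81) = 0.569 m.
h = z + ψ + v²/(2g) = 34.72 + 24.77 + 0.569 = 60.06 m.

h ≈ 60.06 m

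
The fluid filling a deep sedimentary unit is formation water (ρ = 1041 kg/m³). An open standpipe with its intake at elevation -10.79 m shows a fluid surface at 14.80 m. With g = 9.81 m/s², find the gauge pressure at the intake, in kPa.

P ≈ 261 kPa

Pressure head ψ = h − z = 14.80 − (-10.79) = 25.59 m.
P = ρgψ = 1041 × 9.81 × 25.59 = 261330 Pa ≈ 261 kPa.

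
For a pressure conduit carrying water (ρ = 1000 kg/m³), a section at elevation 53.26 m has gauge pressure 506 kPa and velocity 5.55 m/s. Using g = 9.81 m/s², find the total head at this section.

h ≈ 106.41 m

Pressure head ψ = P/(ρg) = 506×1000 / (1000 × 9.81) = 51.58 m.
Velocity head = v²/(2g) = 5.55² / (2 × 9.81) = 1.570 m.
h = z + ψ + v²/(2g) = 53.26 + 51.58 + 1.570 = 106.41 m.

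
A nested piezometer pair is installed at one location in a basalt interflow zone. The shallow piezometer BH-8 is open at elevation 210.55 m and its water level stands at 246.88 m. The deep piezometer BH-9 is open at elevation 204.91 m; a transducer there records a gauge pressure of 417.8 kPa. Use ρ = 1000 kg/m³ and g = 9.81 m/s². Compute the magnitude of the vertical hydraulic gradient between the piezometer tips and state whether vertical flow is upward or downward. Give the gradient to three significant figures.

Total head at BH-8: h = 246.88 m (water level in the standpipe).
Pressure head at BH-9: ψ = P/(ρg) = 417.8×1000 / (1000 × 9.81) = 42.59 m.
Total head at BH-9: h = z + ψ = 204.91 + 42.59 = 247.50 m.
Δh = h(BH-8) − h(BH-9) = 246.88 − 247.50 = -0.62 m.
Vertical separation Δz = 210.55 − 204.91 = 5.64 m.
|i_v| = |Δh| / Δz = 0.62 / 5.64 = 0.110.
Head is higher in the deep piezometer, so vertical flow is upward (discharge condition).

|i_v| ≈ 0.110; vertical flow is upward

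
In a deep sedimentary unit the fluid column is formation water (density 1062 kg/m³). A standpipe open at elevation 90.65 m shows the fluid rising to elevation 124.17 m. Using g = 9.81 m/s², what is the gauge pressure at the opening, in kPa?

Pressure head ψ = h − z = 124.17 − 90.65 = 33.52 m.
P = ρgψ = 1062 × 9.81 × 33.52 = 349219 Pa ≈ 349 kPa.

P ≈ 349 kPa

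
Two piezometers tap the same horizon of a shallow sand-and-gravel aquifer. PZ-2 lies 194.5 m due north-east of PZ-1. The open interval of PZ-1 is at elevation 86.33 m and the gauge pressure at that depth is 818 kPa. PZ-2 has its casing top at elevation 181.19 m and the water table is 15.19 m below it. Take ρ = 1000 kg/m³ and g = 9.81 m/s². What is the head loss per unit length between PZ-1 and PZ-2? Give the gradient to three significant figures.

Pressure head at PZ-1: ψ = P/(ρg) = 818×1000 / (1000 × 9.81) = 83.38 m.
Total head at PZ-1: h = z + ψ = 86.33 + 83.38 = 169.71 m.
Total head at PZ-2: h = 181.19 − 15.19 = 166.00 m.
Head difference: h(PZ-1) − h(PZ-2) = 169.71 − 166.00 = 3.71 m.
Hydraulic gradient: i = |Δh| / L = 3.71 / 194.5 = 0.0191.

i ≈ 0.0191 m/m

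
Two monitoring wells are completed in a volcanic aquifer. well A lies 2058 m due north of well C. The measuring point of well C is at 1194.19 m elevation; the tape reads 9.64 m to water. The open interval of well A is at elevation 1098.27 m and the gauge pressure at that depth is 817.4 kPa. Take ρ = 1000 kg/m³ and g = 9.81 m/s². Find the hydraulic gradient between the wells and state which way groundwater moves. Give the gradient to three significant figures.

i ≈ 0.00144; groundwater flows toward the north

Total head at well C: h = 1194.19 − 9.64 = 1184.55 m.
Pressure head at well A: ψ = P/(ρg) = 817.4×1000 / (1000 × 9.81) = 83.32 m.
Total head at well A: h = z + ψ = 1098.27 + 83.32 = 1181.59 m.
Head difference: h(well C) − h(well A) = 1184.55 − 1181.59 = 2.96 m.
Hydraulic gradient: i = |Δh| / L = 2.96 / 2058 = 0.00144.
Flow is from higher to lower head: from well C toward well A, i.e. toward the north.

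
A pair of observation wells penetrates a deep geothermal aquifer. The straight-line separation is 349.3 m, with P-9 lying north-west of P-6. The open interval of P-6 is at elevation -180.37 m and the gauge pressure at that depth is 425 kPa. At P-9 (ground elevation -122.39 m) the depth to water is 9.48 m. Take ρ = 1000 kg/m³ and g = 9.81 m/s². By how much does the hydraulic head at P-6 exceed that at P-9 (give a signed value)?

Δh ≈ -5.18 m

Pressure head at P-6: ψ = P/(ρg) = 425×1000 / (1000 × 9.81) = 43.32 m.
Total head at P-6: h = z + ψ = -180.37 + 43.32 = -137.05 m.
Total head at P-9: h = -122.39 − 9.48 = -131.87 m.
Head difference: h(P-6) − h(P-9) = -137.05 − (-131.87) = -5.18 m.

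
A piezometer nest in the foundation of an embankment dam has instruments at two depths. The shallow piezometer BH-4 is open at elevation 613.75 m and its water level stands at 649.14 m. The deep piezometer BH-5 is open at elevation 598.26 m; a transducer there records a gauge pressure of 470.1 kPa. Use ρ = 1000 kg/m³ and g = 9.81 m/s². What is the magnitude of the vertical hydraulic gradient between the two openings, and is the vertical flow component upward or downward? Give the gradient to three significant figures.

|i_v| ≈ 0.191; vertical flow is downward

Total head at BH-4: h = 649.14 m (water level in the standpipe).
Pressure head at BH-5: ψ = P/(ρg) = 470.1×1000 / (1000 × 9.81) = 47.92 m.
Total head at BH-5: h = z + ψ = 598.26 + 47.92 = 646.18 m.
Δh = h(BH-4) − h(BH-5) = 649.14 − 646.18 = 2.96 m.
Vertical separation Δz = 613.75 − 598.26 = 15.49 m.
|i_v| = |Δh| / Δz = 2.96 / 15.49 = 0.191.
Head is higher in the shallow piezometer, so vertical flow is downward (recharge condition).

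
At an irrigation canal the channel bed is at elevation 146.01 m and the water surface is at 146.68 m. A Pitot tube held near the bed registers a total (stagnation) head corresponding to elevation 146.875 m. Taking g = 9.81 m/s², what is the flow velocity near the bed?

Near the bed, under hydrostatic conditions, the piezometric head (z + ψ) equals the free-surface elevation, 146.68 m.
Velocity head = total − piezometric = 146.875 − 146.68 = 0.195 m.
v = √(2g·h_v) = √(2 × 9.81 × 0.195) = 1.96 m/s.

v ≈ 1.96 m/s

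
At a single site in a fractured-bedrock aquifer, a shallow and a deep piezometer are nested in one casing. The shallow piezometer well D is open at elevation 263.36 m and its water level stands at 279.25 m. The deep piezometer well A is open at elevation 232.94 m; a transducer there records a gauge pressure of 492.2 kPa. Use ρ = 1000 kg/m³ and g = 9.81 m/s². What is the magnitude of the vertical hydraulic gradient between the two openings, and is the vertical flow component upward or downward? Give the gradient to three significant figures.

|i_v| ≈ 0.127; vertical flow is upward

Total head at well D: h = 279.25 m (water level in the standpipe).
Pressure head at well A: ψ = P/(ρg) = 492.2×1000 / (1000 × 9.81) = 50.17 m.
Total head at well A: h = z + ψ = 232.94 + 50.17 = 283.11 m.
Δh = h(well D) − h(well A) = 279.25 − 283.11 = -3.86 m.
Vertical separation Δz = 263.36 − 232.94 = 30.42 m.
|i_v| = |Δh| / Δz = 3.86 / 30.42 = 0.127.
Head is higher in the deep piezometer, so vertical flow is upward (discharge condition).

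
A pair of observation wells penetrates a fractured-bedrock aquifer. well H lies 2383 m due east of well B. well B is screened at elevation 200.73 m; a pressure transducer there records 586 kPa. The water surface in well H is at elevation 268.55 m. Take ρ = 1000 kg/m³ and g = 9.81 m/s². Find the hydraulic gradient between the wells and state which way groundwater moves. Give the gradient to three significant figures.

i ≈ 0.00339; groundwater flows toward the west

Pressure head at well B: ψ = P/(ρg) = 586×1000 / (1000 × 9.81) = 59.73 m.
Total head at well B: h = z + ψ = 200.73 + 59.73 = 260.46 m.
Total head at well H: h = 268.55 m (water level in the piezometer is the total head).
Head difference: h(well B) − h(well H) = 260.46 − 268.55 = -8.09 m.
Hydraulic gradient: i = |Δh| / L = 8.09 / 2383 = 0.00339.
Flow is from higher to lower head: from well H toward well B, i.e. toward the west.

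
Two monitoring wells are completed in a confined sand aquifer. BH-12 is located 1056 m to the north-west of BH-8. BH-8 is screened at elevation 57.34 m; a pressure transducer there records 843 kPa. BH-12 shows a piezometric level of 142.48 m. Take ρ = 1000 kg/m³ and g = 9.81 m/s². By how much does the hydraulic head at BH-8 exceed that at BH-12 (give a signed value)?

Pressure head at BH-8: ψ = P/(ρg) = 843×1000 / (1000 × 9.81) = 85.93 m.
Total head at BH-8: h = z + ψ = 57.34 + 85.93 = 143.27 m.
Total head at BH-12: h = 142.48 m (water level in the piezometer is the total head).
Head difference: h(BH-8) − h(BH-12) = 143.27 − 142.48 = 0.79 m.

Δh ≈ 0.79 m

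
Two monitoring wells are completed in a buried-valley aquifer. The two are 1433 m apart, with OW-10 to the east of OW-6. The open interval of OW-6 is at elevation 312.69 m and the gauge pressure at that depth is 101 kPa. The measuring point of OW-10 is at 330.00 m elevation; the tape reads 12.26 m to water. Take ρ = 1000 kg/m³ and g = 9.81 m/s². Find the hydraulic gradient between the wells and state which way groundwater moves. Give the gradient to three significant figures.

Pressure head at OW-6: ψ = P/(ρg) = 101×1000 / (1000 × 9.81) = 10.30 m.
Total head at OW-6: h = z + ψ = 312.69 + 10.30 = 322.99 m.
Total head at OW-10: h = 330.00 − 12.26 = 317.74 m.
Head difference: h(OW-6) − h(OW-10) = 322.99 − 317.74 = 5.25 m.
Hydraulic gradient: i = |Δh| / L = 5.25 / 1433 = 0.00366.
Flow is from higher to lower head: from OW-6 toward OW-10, i.e. toward the east.

i ≈ 0.00366; groundwater flows toward the east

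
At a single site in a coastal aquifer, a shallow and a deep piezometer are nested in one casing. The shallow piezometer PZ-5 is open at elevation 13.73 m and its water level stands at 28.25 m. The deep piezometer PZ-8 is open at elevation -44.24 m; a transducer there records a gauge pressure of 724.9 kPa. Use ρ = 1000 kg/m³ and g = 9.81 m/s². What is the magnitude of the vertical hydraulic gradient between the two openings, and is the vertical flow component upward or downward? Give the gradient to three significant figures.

Total head at PZ-5: h = 28.25 m (water level in the standpipe).
Pressure head at PZ-8: ψ = P/(ρg) = 724.9×1000 / (1000 × 9.81) = 73.89 m.
Total head at PZ-8: h = z + ψ = -44.24 + 73.89 = 29.65 m.
Δh = h(PZ-5) − h(PZ-8) = 28.25 − 29.65 = -1.40 m.
Vertical separation Δz = 13.73 − (-44.24) = 57.97 m.
|i_v| = |Δh| / Δz = 1.40 / 57.97 = 0.0242.
Head is higher in the deep piezometer, so vertical flow is upward (discharge condition).

|i_v| ≈ 0.0242; vertical flow is upward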